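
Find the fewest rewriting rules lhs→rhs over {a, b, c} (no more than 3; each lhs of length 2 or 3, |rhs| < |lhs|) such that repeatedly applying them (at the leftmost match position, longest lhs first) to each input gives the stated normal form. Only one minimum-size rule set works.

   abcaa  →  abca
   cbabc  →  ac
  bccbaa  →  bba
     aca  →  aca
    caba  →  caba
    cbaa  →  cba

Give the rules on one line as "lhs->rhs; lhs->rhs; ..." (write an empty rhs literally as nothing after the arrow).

  | abcaa => abca
  | cbabc => ccac => ac
  | bccbaa => bbaa => bba
  | aca

aa->a; bab->ca; cc->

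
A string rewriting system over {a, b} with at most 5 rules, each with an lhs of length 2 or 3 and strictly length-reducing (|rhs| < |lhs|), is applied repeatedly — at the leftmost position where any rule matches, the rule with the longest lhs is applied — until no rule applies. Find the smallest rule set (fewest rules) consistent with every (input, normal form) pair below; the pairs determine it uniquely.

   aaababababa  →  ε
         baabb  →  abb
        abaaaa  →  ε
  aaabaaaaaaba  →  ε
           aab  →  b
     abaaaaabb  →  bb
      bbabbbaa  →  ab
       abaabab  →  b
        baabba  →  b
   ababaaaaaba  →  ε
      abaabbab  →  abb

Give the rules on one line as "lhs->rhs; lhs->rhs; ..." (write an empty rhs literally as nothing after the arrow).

aa->; aaa->aa; ba->; bba->ab

  | aaababababa => aababababa => babababa => bababa => baba => ba => ε
  | baabb => abb
  | abaaaa => aaaa => aaa => aa => ε
  | aaabaaaaaaba => aabaaaaaaba => baaaaaaba => aaaaaba => aaaaba => aaaba => aaba => ba => ε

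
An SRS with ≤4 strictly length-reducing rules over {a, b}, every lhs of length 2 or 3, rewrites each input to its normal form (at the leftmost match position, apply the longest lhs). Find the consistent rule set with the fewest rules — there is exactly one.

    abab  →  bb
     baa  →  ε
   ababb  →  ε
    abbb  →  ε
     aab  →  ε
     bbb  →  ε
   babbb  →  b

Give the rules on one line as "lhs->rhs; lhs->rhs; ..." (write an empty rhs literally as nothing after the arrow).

aab->; ab->b; baa->; bbb->

  | abab => bab => bb
  | baa => ε
  | ababb => babb => bbb => ε
  | abbb => bbb => ε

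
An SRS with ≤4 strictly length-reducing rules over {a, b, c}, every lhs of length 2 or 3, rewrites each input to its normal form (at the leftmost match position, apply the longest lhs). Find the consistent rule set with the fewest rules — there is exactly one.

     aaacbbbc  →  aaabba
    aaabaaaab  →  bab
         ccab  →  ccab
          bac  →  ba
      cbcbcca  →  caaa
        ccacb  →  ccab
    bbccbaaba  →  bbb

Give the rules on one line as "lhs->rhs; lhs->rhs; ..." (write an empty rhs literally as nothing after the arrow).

aba->b; ac->a; bc->a

  | aaacbbbc => aaabbbc => aaabba
  | aaabaaaab => aabaaab => abaab => bab
  | ccab
  | bac => ba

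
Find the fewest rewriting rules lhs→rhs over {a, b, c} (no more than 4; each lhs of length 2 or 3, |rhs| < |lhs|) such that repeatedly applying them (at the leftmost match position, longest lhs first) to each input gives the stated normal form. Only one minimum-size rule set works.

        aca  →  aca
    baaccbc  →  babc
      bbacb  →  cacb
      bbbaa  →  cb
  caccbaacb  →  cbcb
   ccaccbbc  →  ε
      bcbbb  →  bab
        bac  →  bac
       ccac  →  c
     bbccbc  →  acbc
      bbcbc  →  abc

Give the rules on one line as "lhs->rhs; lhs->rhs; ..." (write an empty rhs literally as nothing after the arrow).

  | aca
  | baaccbc => bccbc => babc
  | bbacb => cacb
  | bbbaa => cbaa => cb

aa->; bb->c; cc->a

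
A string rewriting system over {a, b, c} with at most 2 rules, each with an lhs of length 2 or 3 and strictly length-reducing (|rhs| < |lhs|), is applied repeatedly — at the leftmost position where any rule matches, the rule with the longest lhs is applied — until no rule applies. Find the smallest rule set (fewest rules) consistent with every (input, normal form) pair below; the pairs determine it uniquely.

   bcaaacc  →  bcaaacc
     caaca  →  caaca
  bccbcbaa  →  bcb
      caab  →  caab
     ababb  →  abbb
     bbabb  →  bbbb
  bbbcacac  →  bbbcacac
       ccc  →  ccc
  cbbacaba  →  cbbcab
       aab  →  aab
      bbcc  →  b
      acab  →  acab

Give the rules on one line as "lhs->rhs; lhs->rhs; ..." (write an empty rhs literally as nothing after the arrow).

ba->b; bcc->

  | bcaaacc
  | caaca
  | bccbcbaa => bcbaa => bcba => bcb
  | caab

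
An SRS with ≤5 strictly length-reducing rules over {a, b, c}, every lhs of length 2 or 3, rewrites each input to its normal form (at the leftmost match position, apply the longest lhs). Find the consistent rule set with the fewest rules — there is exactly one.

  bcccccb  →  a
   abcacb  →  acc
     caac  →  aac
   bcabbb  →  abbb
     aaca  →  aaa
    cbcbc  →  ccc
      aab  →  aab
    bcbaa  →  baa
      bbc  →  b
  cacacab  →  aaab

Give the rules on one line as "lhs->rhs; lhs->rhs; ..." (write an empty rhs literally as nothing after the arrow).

acb->cc; bc->; ca->a; cb->a

  | bcccccb => ccccb => ccca => cca => ca => a
  | abcacb => aacb => acc
  | caac => aac
  | bcabbb => abbb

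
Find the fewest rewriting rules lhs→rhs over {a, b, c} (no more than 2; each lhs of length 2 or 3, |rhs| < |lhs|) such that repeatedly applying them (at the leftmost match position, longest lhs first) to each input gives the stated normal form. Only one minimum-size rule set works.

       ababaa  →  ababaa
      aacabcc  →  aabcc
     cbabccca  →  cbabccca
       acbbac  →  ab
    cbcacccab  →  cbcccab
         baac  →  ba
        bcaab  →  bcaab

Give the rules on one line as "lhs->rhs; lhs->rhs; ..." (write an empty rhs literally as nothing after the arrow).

ac->; acb->a

  | ababaa
  | aacabcc => aabcc
  | cbabccca
  | acbbac => abac => ab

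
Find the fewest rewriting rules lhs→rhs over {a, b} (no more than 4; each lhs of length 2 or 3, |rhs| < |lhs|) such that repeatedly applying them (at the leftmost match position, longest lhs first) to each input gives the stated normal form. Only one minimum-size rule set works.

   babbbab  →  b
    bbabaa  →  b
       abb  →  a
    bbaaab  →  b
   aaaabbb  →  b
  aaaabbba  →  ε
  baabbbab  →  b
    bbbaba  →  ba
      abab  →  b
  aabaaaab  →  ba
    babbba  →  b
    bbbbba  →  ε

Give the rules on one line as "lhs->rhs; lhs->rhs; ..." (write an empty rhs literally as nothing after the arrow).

aa->b; ab->a; bb->b; bba->

  | babbbab => babbab => babab => baab => bbb => bb => b
  | bbabaa => baa => bb => b
  | abb => ab => a
  | bbaaab => aab => bb => b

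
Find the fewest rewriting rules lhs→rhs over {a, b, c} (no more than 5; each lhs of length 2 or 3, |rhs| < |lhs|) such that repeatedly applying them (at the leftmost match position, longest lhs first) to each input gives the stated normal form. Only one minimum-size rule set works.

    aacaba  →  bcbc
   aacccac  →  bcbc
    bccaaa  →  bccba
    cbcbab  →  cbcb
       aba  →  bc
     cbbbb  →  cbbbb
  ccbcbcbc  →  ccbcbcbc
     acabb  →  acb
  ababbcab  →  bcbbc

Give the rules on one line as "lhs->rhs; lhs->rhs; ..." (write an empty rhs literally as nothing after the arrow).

aa->b; ab->; aba->bc; ccc->ca

  | aacaba => bcaba => bcbc
  | aacccac => bcccac => bcaac => bcbc
  | bccaaa => bccba
  | cbcbab => cbcb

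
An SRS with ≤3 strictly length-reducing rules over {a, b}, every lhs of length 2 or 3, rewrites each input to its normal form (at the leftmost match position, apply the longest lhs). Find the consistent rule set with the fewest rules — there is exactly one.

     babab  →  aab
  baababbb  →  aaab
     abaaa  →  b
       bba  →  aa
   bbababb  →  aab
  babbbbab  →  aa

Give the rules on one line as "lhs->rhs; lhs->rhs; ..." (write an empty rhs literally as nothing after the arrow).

  | babab => bbab => aab
  | baababbb => bababbb => bbabbb => aabbb => aaab
  | abaaa => baa => ba => b
  | bba => aa

aba->b; ba->b; bb->a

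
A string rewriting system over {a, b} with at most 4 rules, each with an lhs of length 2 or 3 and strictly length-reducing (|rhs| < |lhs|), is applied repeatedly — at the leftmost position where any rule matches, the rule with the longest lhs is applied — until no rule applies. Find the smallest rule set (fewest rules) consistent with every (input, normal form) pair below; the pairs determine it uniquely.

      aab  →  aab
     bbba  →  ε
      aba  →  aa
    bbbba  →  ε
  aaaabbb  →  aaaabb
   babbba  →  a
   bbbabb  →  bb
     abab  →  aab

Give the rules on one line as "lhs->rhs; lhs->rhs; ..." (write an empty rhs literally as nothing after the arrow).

ba->a; bba->; bbb->bb

  | aab
  | bbba => bba => ε
  | aba => aa
  | bbbba => bbba => bba => ε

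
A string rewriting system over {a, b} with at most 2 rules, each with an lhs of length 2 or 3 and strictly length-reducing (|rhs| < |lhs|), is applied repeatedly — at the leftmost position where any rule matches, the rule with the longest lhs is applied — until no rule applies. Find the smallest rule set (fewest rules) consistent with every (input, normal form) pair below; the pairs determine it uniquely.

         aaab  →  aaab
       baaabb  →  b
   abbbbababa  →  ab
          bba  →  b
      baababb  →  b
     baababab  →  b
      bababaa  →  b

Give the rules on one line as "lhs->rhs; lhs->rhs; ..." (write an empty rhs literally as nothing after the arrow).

ba->b; bb->b

  | aaab
  | baaabb => baabb => babb => bbb => bb => b
  | abbbbababa => abbbababa => abbababa => abababa => abbaba => ababa => abba => aba => ab
  | bba => ba => b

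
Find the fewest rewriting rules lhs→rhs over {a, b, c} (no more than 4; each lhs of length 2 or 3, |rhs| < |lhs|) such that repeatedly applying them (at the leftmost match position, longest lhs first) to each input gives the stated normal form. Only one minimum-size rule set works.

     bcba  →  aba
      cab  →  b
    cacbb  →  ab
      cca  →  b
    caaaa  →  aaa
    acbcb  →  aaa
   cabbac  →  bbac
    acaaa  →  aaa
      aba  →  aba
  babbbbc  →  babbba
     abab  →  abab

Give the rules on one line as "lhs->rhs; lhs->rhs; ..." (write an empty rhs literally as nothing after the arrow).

  | bcba => aba
  | cab => b
  | cacbb => cbb => ab
  | cca => b

bc->a; ca->; cb->a; cca->b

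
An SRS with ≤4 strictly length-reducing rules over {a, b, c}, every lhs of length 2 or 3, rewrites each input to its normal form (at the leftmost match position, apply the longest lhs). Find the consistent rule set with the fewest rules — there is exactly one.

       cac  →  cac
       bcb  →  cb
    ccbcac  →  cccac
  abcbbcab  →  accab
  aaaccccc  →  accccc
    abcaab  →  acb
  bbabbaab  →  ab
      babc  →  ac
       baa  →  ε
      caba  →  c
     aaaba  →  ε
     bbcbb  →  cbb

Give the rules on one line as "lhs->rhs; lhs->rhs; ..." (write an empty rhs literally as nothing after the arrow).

aa->; ba->a; bc->c

  | cac
  | bcb => cb
  | ccbcac => cccac
  | abcbbcab => acbbcab => acbcab => accab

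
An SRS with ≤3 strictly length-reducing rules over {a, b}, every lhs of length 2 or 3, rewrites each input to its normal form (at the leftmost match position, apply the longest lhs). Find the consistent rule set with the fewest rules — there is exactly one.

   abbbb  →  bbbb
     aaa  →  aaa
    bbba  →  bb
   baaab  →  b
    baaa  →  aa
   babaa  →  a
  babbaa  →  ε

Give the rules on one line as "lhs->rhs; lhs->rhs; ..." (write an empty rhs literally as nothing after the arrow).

ab->b; ba->

  | abbbb => bbbb
  | aaa
  | bbba => bb
  | baaab => aab => ab => b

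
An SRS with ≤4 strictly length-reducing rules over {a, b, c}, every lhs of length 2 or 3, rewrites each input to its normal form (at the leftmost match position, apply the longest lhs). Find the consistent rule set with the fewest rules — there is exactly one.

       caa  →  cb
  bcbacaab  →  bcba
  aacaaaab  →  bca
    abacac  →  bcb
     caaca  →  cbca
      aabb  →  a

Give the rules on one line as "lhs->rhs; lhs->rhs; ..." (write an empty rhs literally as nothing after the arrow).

aa->b; ab->a; ac->b; bb->a

  | caa => cb
  | bcbacaab => bcbbaab => bcaaab => bcbab => bcba
  | aacaaaab => bcaaaab => bcbaab => bcbbb => bcab => bca
  | abacac => aacac => bcac => bcb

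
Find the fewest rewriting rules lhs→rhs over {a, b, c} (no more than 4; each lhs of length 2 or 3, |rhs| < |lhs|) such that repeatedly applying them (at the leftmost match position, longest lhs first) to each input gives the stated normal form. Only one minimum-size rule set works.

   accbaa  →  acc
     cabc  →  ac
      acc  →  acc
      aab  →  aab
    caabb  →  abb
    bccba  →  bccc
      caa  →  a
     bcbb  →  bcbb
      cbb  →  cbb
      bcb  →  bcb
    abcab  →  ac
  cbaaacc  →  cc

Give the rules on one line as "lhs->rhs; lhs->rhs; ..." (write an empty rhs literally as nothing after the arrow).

ba->c; ca->; cab->a

  | accbaa => accca => acc
  | cabc => ac
  | acc
  | aab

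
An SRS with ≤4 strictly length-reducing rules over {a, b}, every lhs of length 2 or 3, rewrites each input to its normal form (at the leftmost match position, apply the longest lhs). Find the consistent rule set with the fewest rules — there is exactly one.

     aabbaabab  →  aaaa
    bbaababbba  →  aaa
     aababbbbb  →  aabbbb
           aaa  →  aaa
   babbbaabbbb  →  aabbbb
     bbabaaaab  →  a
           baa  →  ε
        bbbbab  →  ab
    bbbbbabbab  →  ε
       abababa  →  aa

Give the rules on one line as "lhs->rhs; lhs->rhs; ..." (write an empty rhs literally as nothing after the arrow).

  | aabbaabab => aaaabab => aaaa
  | bbaababbba => aababbba => aabba => aaa
  | aababbbbb => aabbbb
  | aaa

ba->; baa->ba; bab->; bba->a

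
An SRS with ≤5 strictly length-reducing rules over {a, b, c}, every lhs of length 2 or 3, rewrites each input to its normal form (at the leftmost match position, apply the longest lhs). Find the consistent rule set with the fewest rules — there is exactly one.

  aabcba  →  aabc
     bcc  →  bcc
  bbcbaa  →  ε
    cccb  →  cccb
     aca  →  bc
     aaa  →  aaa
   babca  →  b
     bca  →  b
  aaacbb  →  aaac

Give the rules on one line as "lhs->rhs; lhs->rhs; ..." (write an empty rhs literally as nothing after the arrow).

aca->bc; ba->; bb->; ca->

  | aabcba => aabc
  | bcc
  | bbcbaa => cbaa => ca => ε
  | cccb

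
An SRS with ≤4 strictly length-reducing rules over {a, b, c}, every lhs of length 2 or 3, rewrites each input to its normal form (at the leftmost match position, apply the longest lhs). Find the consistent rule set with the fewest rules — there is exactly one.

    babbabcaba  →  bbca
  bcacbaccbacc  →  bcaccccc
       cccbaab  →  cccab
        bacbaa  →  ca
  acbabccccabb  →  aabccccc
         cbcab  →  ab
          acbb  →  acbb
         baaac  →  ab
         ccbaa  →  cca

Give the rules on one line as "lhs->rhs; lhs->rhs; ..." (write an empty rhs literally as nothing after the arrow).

aac->ab; abb->cc; ba->; cbc->ab

  | babbabcaba => bbabcaba => bbcaba => bbca
  | bcacbaccbacc => bcacccbacc => bcaccccc
  | cccbaab => cccab
  | bacbaa => cbaa => ca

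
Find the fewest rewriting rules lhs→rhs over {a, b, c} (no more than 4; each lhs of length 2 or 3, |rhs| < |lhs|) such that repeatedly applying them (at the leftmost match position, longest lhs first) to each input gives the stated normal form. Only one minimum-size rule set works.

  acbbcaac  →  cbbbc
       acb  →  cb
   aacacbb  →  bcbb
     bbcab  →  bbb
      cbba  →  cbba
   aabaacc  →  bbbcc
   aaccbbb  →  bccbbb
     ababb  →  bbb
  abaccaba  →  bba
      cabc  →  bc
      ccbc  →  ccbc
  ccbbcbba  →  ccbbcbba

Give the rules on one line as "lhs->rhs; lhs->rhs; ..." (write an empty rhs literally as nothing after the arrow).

aa->b; ab->b; ac->c; ca->a

  | acbbcaac => cbbcaac => cbbaac => cbbbc
  | acb => cb
  | aacacbb => bcacbb => bacbb => bcbb
  | bbcab => bbab => bbb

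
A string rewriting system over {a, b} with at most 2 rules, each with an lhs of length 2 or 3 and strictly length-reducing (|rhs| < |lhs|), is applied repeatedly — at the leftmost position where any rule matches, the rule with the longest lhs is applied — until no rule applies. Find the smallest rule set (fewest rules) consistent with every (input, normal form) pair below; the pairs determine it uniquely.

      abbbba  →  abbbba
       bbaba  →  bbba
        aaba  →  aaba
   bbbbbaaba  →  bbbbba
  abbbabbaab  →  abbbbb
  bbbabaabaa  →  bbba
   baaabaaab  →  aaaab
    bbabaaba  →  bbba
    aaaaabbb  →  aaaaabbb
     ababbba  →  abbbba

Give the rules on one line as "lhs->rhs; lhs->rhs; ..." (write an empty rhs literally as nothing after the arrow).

baa->a; bab->bb

  | abbbba
  | bbaba => bbba
  | aaba
  | bbbbbaaba => bbbbaba => bbbbba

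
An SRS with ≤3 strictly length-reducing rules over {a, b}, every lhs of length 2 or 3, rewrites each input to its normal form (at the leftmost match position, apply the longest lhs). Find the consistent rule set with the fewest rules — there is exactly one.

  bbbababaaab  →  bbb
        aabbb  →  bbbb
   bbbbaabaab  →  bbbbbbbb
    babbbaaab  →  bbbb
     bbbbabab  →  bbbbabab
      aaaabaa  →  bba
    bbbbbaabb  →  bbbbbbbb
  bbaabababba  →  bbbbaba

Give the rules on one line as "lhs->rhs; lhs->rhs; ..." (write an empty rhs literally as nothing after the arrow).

aa->a; aab->bb; abb->

  | bbbababaaab => bbbababaab => bbbababbb => bbbabb => bbb
  | aabbb => bbbb
  | bbbbaabaab => bbbbbbaab => bbbbbbbb
  | babbbaaab => bbaaab => bbaab => bbbb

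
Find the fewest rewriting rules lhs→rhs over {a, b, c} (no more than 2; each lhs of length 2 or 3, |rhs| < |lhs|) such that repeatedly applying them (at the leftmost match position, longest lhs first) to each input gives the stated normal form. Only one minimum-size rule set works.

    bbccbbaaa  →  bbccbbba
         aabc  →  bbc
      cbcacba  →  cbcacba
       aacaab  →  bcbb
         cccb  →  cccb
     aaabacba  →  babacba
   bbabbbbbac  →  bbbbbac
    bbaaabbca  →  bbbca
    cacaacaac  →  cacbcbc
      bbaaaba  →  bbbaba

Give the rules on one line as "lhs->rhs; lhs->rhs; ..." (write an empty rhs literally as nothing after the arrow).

aa->b; abb->

  | bbccbbaaa => bbccbbba
  | aabc => bbc
  | cbcacba
  | aacaab => bcaab => bcbb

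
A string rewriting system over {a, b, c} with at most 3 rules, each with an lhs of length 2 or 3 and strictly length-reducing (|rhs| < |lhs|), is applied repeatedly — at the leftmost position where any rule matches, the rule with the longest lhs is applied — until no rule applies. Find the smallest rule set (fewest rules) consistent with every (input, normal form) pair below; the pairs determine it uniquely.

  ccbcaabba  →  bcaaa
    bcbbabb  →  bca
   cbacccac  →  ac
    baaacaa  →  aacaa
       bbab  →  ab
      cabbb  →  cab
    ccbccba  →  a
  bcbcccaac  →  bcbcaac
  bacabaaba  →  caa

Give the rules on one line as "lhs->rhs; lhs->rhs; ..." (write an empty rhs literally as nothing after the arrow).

  | ccbcaabba => bcaabba => bcaaa
  | bcbbabb => bcabb => bca
  | cbacccac => ccccac => ccac => ac
  | baaacaa => aacaa

ba->; bb->; cc->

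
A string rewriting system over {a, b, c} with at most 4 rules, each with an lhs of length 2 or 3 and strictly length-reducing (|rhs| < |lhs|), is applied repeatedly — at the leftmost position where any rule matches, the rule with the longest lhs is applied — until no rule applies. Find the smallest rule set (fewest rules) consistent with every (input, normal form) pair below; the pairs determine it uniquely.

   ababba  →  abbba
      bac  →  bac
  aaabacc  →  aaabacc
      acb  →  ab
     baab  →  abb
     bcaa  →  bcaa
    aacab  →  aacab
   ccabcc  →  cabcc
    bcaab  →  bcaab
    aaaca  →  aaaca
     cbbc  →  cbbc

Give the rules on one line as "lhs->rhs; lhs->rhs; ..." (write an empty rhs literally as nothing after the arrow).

acb->ab; baa->ab; bab->bb; cca->ca

  | ababba => abbba
  | bac
  | aaabacc
  | acb => ab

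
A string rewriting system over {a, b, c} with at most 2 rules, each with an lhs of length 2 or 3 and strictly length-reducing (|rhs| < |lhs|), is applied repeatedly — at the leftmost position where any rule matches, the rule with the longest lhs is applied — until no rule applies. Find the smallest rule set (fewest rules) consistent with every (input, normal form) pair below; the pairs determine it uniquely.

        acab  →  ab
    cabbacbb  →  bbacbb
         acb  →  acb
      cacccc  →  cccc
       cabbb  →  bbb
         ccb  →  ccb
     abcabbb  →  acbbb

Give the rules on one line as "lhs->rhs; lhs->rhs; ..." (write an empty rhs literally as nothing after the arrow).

bca->c; ca->

  | acab => ab
  | cabbacbb => bbacbb
  | acb
  | cacccc => cccc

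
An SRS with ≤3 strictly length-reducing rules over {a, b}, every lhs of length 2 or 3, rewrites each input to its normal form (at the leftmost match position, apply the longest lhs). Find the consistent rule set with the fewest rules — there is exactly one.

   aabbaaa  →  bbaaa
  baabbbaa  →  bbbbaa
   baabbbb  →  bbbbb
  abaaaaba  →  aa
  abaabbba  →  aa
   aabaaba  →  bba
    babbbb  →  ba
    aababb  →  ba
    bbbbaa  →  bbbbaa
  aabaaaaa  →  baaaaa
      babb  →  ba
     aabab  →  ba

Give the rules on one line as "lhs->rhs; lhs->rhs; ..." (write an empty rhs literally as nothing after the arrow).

  | aabbaaa => bbaaa
  | baabbbaa => bbbbaa
  | baabbbb => bbbbb
  | abaaaaba => aaaaaba => aaaba => aba => aa

aab->b; ab->a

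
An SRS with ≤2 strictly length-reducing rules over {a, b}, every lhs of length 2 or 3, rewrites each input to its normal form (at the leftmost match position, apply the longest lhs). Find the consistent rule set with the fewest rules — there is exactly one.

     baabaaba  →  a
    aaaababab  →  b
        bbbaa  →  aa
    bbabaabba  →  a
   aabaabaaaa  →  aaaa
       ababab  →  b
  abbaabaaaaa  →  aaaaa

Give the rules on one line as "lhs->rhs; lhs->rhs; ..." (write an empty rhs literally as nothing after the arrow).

  | baabaaba => aabaaba => abaaba => baaba => aaba => aba => ba => a
  | aaaababab => aaababab => aababab => ababab => babab => abab => bab => ab => b
  | bbbaa => bbaa => baa => aa
  | bbabaabba => babaabba => abaabba => baabba => aabba => abba => bba => ba => a

ab->b; ba->a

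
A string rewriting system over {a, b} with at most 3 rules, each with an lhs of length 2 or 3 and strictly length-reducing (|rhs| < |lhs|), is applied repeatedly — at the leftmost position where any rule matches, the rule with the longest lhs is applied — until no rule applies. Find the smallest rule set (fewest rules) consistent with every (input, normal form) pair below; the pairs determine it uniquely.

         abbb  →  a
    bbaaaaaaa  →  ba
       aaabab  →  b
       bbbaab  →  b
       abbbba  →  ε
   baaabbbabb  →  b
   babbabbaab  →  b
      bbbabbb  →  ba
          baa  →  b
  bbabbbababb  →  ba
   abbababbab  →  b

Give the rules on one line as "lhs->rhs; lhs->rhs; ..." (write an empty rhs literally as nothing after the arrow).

  | abbb => abb => ab => a
  | bbaaaaaaa => baaaaaaa => baaaaa => baaa => ba
  | aaabab => abab => aab => b
  | bbbaab => bbaab => baab => bb => b

aa->; ab->a; bb->b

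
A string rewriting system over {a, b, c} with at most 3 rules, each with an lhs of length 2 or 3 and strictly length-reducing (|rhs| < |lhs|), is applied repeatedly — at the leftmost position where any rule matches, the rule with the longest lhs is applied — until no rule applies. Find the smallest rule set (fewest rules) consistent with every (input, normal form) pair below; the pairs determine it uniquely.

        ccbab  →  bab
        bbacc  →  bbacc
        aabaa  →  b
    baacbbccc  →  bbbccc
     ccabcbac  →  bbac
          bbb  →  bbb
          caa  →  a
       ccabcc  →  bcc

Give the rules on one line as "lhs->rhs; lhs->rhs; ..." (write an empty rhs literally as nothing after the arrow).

aa->; ca->; cb->b

  | ccbab => cbab => bab
  | bbacc
  | aabaa => baa => b
  | baacbbccc => bcbbccc => bbbccc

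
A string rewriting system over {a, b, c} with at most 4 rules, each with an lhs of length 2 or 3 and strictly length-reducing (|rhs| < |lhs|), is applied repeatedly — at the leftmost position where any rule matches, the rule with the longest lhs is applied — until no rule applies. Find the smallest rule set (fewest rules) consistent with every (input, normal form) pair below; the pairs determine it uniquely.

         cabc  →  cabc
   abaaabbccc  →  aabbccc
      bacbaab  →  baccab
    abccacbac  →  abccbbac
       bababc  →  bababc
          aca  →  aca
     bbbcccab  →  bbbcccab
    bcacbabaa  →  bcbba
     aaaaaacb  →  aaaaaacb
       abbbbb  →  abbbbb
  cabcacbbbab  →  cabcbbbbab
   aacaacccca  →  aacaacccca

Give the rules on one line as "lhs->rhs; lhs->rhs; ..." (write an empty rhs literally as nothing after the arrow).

  | cabc
  | abaaabbccc => aabbccc
  | bacbaab => baccab
  | abccacbac => abccbbac

baa->; cac->cb; cba->cc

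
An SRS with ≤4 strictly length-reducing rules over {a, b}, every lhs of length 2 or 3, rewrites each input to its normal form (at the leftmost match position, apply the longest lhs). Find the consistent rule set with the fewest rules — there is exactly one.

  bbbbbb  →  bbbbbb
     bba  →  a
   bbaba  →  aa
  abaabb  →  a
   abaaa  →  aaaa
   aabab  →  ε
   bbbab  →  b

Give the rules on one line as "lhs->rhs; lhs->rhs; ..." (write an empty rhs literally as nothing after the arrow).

  | bbbbbb
  | bba => ab => a
  | bbaba => abba => aba => aa
  | abaabb => aaabb => abb => ab => a

aab->b; ab->a; bab->; bba->ab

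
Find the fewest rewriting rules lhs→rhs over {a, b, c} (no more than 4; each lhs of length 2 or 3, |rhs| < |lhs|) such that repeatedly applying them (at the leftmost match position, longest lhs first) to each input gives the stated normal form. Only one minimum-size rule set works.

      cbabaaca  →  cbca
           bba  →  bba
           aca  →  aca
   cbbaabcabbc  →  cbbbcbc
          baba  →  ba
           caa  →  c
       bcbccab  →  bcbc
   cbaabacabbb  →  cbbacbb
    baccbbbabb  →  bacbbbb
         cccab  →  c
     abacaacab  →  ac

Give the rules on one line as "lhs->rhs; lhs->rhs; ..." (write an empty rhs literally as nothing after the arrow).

aa->; ab->; cc->c

  | cbabaaca => cbaaca => cbca
  | bba
  | aca
  | cbbaabcabbc => cbbbcabbc => cbbbcbc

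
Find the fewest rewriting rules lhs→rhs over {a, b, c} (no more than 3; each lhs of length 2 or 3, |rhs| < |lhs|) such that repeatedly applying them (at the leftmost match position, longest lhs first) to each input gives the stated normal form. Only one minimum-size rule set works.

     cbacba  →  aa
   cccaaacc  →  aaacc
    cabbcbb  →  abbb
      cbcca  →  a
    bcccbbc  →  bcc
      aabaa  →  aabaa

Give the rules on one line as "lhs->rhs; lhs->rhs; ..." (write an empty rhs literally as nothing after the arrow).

ca->a; cb->

  | cbacba => acba => aa
  | cccaaacc => ccaaacc => caaacc => aaacc
  | cabbcbb => abbcbb => abbb
  | cbcca => cca => ca => a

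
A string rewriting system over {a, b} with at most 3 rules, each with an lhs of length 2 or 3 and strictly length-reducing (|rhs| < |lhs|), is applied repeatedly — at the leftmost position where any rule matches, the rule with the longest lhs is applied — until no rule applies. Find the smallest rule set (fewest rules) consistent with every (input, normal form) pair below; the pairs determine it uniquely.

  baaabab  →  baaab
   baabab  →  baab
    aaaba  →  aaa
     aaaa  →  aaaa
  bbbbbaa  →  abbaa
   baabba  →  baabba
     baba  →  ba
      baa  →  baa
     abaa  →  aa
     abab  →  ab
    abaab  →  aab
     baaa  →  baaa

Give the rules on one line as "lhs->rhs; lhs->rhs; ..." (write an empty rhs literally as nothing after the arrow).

aba->a; bbb->a

  | baaabab => baaab
  | baabab => baab
  | aaaba => aaa
  | aaaa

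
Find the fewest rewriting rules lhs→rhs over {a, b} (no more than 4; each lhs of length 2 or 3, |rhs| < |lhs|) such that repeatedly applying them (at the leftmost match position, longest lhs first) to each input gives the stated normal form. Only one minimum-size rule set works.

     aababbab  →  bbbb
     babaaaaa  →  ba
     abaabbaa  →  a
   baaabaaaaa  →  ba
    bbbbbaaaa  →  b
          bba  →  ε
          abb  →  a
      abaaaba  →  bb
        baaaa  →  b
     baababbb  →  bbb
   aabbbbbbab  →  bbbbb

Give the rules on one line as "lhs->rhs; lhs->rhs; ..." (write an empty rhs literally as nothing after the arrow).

aa->; ab->a; aba->bb; bba->

  | aababbab => babbab => babab => bbbb
  | babaaaaa => bbbaaaa => baaa => ba
  | abaabbaa => bbabbaa => bbaa => a
  | baaabaaaaa => babaaaaa => bbbaaaa => baaa => ba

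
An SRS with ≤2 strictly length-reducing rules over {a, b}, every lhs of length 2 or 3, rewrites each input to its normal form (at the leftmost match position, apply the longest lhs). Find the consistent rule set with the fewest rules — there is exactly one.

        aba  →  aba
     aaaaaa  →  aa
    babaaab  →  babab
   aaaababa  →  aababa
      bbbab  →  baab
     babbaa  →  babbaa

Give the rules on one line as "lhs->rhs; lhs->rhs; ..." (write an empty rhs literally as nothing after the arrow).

  | aba
  | aaaaaa => aaaa => aa
  | babaaab => babab
  | aaaababa => aababa

aaa->a; bbb->ba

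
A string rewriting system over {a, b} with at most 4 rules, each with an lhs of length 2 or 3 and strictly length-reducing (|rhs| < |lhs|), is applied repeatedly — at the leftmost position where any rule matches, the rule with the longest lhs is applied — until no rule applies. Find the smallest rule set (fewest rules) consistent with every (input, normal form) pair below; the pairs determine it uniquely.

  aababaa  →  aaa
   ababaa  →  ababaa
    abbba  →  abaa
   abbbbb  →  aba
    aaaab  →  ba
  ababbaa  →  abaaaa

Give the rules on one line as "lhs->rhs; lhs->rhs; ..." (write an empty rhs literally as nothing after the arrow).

  | aababaa => bbabaa => aabaa => bbaa => aaa
  | ababaa
  | abbba => abaa
  | abbbbb => ababb => aba

aab->bb; bb->; bba->aa; bbb->ba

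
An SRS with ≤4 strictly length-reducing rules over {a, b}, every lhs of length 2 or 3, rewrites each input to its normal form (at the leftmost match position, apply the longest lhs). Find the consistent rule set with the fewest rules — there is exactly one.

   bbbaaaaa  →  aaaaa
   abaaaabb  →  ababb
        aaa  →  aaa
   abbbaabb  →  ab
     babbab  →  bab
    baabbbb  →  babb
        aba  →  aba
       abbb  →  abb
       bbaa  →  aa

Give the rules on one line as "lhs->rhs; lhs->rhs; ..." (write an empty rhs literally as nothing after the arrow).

  | bbbaaaaa => bbaaaaa => aaaaa
  | abaaaabb => abaaabb => abaabb => ababb
  | aaa
  | abbbaabb => abbaabb => aaabb => ab

aab->; baa->ba; bba->a; bbb->bb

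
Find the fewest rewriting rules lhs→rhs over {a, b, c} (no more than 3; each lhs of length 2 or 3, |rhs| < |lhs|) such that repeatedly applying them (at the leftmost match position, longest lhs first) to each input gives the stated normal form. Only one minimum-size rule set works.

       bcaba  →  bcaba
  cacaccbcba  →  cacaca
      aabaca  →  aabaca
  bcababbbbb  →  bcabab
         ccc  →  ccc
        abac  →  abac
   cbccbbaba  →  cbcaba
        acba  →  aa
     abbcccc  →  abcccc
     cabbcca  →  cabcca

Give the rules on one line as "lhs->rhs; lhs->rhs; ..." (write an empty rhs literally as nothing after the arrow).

  | bcaba
  | cacaccbcba => cacaccba => cacaca
  | aabaca
  | bcababbbbb => bcababbbb => bcababbb => bcababb => bcabab

bb->b; cba->a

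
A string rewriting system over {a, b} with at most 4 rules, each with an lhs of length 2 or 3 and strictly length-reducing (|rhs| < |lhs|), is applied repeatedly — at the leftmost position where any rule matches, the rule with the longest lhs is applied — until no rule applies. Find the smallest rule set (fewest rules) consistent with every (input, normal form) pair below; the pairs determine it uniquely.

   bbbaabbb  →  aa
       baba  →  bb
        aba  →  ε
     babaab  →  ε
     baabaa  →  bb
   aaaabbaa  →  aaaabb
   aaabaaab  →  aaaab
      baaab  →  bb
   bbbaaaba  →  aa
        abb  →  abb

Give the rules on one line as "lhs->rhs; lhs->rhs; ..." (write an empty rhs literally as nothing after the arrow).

  | bbbaabbb => aabbb => aa
  | baba => bba => bb
  | aba => ε
  | babaab => bbaab => bbab => bbb => ε

aba->; ba->b; bbb->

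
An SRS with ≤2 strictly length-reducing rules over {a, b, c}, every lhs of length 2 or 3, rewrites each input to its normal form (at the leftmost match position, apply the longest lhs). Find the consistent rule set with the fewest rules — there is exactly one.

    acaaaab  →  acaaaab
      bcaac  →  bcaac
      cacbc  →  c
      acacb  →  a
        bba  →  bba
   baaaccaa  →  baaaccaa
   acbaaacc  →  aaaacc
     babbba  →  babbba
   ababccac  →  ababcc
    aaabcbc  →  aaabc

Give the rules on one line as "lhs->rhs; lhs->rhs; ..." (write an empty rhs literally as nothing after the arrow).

cac->c; cb->

  | acaaaab
  | bcaac
  | cacbc => cbc => c
  | acacb => acb => a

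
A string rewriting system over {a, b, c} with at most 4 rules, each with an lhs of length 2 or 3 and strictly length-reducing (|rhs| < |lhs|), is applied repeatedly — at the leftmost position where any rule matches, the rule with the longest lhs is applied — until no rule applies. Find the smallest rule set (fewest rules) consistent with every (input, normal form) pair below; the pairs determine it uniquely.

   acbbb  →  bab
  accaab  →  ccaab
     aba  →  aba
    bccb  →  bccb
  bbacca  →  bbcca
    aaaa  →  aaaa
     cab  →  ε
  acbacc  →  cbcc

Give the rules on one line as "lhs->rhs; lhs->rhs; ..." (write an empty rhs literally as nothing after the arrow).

ac->c; cab->; cbb->ba

  | acbbb => cbbb => bab
  | accaab => ccaab
  | aba
  | bccb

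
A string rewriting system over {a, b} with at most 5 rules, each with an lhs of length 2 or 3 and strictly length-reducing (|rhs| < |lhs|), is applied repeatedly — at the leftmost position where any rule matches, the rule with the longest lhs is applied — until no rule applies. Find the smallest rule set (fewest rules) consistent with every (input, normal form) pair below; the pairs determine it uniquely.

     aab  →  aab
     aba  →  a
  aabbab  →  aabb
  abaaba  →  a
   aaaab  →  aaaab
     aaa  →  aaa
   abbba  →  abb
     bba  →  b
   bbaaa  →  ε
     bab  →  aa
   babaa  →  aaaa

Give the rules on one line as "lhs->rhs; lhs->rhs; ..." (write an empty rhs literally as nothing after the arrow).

ba->; baa->; bab->aa; bba->b

  | aab
  | aba => a
  | aabbab => aabb
  | abaaba => aba => a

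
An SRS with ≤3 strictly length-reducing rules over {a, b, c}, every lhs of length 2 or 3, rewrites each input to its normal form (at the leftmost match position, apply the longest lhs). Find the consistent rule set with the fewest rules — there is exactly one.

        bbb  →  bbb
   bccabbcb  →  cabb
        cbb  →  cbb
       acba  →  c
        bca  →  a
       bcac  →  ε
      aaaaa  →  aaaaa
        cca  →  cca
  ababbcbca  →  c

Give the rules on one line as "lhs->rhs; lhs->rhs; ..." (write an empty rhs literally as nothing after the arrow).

  | bbb
  | bccabbcb => cabbcb => cabb
  | cbb
  | acba => ba => c

ac->; ba->c; bc->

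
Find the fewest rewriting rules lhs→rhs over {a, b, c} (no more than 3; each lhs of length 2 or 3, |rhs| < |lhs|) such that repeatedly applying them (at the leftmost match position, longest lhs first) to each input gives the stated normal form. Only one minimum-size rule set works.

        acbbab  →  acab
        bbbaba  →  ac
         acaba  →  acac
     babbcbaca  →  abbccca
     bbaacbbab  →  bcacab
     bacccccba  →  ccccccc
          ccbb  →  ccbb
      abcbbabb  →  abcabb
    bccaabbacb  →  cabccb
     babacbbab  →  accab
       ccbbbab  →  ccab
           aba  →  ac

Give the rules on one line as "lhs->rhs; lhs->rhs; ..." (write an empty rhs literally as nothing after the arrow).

ba->c; bab->ab; caa->aa

  | acbbab => acbab => acab
  | bbbaba => bbaba => baba => aba => ac
  | acaba => acac
  | babbcbaca => abbcbaca => abbccca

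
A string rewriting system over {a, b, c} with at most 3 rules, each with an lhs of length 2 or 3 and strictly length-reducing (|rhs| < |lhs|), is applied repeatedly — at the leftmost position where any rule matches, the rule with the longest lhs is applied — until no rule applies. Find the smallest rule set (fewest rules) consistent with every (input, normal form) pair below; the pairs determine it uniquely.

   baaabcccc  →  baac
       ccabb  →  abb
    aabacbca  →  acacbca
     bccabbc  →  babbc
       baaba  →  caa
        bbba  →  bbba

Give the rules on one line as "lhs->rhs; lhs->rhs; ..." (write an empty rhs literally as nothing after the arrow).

  | baaabcccc => baaccccc => baaccc => baac
  | ccabb => abb
  | aabacbca => acacbca
  | bccabbc => babbc

aab->ac; bac->ca; cc->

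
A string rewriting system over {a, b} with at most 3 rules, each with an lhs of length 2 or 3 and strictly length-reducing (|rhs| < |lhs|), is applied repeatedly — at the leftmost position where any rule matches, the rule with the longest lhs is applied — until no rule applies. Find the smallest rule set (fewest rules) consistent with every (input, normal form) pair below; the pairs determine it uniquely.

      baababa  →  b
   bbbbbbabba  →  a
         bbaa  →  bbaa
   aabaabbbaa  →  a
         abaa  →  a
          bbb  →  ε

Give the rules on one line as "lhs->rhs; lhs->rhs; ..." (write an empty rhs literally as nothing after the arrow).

  | baababa => baba => b
  | bbbbbbabba => bbbabba => abba => a
  | bbaa
  | aabaabbbaa => aabbbaa => abaa => a

aba->; abb->; bbb->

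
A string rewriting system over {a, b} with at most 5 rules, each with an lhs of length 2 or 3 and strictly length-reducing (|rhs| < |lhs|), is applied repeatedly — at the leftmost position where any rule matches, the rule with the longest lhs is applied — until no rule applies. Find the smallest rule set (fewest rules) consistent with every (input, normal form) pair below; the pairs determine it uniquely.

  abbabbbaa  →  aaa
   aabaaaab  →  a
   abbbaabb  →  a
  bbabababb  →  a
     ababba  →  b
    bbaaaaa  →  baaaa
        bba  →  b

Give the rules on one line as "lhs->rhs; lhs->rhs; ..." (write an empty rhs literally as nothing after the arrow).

  | abbabbbaa => ababbbaa => aabbbaa => bbbaa => abaa => aaa
  | aabaaaab => baaaab => baab => bb => a
  | abbbaabb => abbaabb => abaabb => aaabb => abb => ab => a
  | bbabababb => bbababb => bbabb => bbb => ab => a

aab->b; ab->a; bb->a; bba->b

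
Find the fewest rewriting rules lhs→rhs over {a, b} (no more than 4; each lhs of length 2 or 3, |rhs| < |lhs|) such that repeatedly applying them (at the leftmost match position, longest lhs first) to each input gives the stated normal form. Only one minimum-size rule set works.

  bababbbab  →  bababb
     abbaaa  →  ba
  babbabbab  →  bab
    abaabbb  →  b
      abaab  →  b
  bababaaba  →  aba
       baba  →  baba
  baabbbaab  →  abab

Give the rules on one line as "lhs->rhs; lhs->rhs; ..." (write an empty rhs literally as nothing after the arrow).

aa->b; aab->aa; baa->a; bba->

  | bababbbab => bababb
  | abbaaa => aaa => ba
  | babbabbab => babbab => bab
  | abaabbb => aabbb => aabb => aab => aa => b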